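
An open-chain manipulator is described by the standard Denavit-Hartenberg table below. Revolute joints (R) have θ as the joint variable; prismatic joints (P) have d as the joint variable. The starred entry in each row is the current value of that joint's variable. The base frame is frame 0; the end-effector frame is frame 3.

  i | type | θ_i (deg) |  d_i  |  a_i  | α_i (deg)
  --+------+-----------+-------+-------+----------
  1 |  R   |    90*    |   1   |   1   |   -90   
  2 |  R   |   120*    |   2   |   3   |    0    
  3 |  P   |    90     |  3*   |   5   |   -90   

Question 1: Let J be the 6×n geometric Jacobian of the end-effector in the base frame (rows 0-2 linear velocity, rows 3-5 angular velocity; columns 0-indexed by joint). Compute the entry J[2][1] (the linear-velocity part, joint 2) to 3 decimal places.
5.830

axis z_1 = (-1.0000,0.0000,0.0000); lever o_n−o_1 = (-5.0000,-5.8301,-0.0981)
cross product → J_v[:, 1] = (0.0000,-0.0981,5.8301)
J_ω[:, 1] = z_1
entry J[2][1] = 5.8301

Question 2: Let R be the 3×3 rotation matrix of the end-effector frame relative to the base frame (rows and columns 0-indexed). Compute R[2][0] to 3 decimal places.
End-effector x-axis (col 0 of R) = (-0.0000,-0.8660,0.5000)
R[2][0] = 0.5000

0.500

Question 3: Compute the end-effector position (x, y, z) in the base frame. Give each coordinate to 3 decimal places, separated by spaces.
-5.000 -4.830 0.902

after link 1: o_1 = (0.0000, 1.0000, 1.0000)
after link 2: o_2 = (-2.0000, -0.5000, -1.5981)
after link 3: o_3 = (-5.0000, -4.8301, 0.9019)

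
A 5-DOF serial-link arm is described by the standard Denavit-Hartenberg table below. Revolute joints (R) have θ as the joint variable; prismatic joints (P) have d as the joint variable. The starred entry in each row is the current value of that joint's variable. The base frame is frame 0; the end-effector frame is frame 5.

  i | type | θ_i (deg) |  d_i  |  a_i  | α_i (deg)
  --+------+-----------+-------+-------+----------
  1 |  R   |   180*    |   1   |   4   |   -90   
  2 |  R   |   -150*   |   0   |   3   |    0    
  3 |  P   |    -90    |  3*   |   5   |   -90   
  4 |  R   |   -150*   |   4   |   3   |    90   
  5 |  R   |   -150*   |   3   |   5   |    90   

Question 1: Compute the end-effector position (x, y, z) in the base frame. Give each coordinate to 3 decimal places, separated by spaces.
2.223 0.263 -0.779

after link 1: o_1 = (-4.0000, 0.0000, 1.0000)
after link 2: o_2 = (-1.4019, 0.0000, 2.5000)
after link 3: o_3 = (1.0981, -3.0000, -1.8301)
after link 4: o_4 = (3.2631, -4.5000, 2.4199)
after link 5: o_5 = (2.2231, 0.2631, -0.7787)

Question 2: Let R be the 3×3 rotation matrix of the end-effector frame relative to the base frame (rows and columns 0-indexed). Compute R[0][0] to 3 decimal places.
-0.058

End-effector x-axis (col 0 of R) = (-0.0580,0.4330,-0.8995)
R[0][0] = -0.0580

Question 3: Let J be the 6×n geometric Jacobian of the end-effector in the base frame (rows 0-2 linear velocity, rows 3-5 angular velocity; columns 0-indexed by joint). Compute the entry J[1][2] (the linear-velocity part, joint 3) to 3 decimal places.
prismatic axis z_2 = (-0.0000,-1.0000,0.0000)
J_v[:, 2] = z_2; J_ω[:, 2] = (0,0,0)
entry J[1][2] = -1.0000

-1.000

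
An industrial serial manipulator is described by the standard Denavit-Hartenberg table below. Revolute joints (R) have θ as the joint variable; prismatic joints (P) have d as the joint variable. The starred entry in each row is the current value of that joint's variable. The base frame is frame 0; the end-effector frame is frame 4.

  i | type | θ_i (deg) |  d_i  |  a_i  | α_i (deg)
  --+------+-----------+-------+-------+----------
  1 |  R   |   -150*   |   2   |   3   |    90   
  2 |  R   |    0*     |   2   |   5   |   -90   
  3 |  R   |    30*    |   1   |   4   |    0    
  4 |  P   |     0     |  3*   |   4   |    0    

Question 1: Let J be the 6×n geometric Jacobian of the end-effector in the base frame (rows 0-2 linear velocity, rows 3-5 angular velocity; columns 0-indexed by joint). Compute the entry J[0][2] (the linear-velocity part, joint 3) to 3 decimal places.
axis z_2 = (0.0000,0.0000,1.0000); lever o_n−o_2 = (-4.0000,-6.9282,4.0000)
cross product → J_v[:, 2] = (6.9282,-4.0000,0.0000)
J_ω[:, 2] = z_2
entry J[0][2] = 6.9282

6.928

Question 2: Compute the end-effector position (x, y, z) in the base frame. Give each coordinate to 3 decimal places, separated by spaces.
after link 1: o_1 = (-2.5981, -1.5000, 2.0000)
after link 2: o_2 = (-7.9282, -2.2679, 2.0000)
after link 3: o_3 = (-9.9282, -5.7321, 3.0000)
after link 4: o_4 = (-11.9282, -9.1962, 6.0000)

-11.928 -9.196 6.000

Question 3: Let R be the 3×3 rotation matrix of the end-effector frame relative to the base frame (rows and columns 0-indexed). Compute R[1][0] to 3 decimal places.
-0.866

End-effector x-axis (col 0 of R) = (-0.5000,-0.8660,0.0000)
R[1][0] = -0.8660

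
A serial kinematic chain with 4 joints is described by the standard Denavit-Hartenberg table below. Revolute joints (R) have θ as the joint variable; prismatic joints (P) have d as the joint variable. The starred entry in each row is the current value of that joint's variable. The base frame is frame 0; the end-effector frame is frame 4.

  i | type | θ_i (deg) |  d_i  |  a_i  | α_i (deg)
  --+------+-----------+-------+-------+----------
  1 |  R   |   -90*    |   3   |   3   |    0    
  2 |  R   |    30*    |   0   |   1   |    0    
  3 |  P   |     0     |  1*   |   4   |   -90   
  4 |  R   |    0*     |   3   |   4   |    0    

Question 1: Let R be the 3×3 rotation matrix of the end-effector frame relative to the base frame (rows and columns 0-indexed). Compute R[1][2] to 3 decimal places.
End-effector z-axis (col 2 of R) = (0.8660,0.5000,0.0000)
R[1][2] = 0.5000

0.500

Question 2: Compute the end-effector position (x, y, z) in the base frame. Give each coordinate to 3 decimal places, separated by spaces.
7.098 -9.294 4.000

after link 1: o_1 = (0.0000, -3.0000, 3.0000)
after link 2: o_2 = (0.5000, -3.8660, 3.0000)
after link 3: o_3 = (2.5000, -7.3301, 4.0000)
after link 4: o_4 = (7.0981, -9.2942, 4.0000)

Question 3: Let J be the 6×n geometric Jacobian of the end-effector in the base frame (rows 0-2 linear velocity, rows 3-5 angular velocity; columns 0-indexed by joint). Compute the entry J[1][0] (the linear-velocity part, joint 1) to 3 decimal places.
axis z_0 = ẑ; lever o_n−o_0 = (7.0981,-9.2942,4.0000)
cross product → J_v[:, 0] = (9.2942,7.0981,-0.0000)
J_ω[:, 0] = z_0
entry J[1][0] = 7.0981

7.098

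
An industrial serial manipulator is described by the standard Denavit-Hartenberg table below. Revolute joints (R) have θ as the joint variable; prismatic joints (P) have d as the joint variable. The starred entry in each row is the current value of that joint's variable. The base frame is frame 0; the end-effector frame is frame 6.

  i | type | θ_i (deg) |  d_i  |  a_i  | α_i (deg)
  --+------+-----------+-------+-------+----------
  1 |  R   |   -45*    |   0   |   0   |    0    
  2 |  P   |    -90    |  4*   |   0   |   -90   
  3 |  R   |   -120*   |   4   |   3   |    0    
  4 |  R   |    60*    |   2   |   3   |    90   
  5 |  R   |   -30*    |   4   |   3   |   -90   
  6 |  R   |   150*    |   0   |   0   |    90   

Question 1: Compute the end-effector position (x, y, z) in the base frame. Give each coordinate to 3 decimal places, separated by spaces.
after link 1: o_1 = (0.0000, 0.0000, 0.0000)
after link 2: o_2 = (0.0000, 0.0000, 4.0000)
after link 3: o_3 = (3.8891, -1.7678, 6.5981)
after link 4: o_4 = (4.2426, -4.2426, 9.1962)
after link 5: o_5 = (4.7129, -1.6510, 13.4462)
after link 6: o_6 = (4.7129, -1.6510, 13.4462)

4.713 -1.651 13.446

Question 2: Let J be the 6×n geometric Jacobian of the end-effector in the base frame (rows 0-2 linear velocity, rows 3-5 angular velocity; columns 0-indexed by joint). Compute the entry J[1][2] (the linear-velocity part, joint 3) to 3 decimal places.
axis z_2 = (0.7071,-0.7071,0.0000); lever o_n−o_2 = (4.7129,-1.6510,9.4462)
cross product → J_v[:, 2] = (-6.6794,-6.6794,2.1651)
J_ω[:, 2] = z_2
entry J[1][2] = -6.6794

-6.679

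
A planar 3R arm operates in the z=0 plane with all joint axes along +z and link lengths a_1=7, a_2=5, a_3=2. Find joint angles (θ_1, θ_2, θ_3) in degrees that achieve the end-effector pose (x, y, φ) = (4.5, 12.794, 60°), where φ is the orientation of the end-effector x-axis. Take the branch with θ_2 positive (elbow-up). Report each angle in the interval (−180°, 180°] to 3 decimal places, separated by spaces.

wrist centre = target − a_3·(cos φ, sin φ) = (3.5000, 11.0619)
cos θ_2 = (134.6167−7²−5²)/(2·7·5) = 0.8660; θ_2 = 30.0083° (elbow-up)
β = atan2(11.0619,3.5000) = 72.4426°; ψ = atan2(2.5006,11.3298) = 12.4464°
θ_1 = β − ψ = 59.9963°
θ_3 = φ − θ_1 − θ_2 = -30.0045° (wrapped to (-180°,180°])

59.996 30.008 -30.005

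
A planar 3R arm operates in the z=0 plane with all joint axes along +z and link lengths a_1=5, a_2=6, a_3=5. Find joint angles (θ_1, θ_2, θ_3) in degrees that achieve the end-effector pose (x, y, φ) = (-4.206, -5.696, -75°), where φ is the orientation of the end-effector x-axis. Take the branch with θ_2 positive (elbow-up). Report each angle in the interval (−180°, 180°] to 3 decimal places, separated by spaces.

wrist centre = target − a_3·(cos φ, sin φ) = (-5.5001, -0.8664)
cos θ_2 = (31.0016−5²−6²)/(2·5·6) = -0.5000; θ_2 = 119.9982° (elbow-up)
β = atan2(-0.8664,-5.5001) = -171.0484°; ψ = atan2(5.1962,2.0002) = 68.9470°
θ_1 = β − ψ = -239.9954°
θ_3 = φ − θ_1 − θ_2 = 44.9972° (wrapped to (-180°,180°])

120.005 119.998 44.997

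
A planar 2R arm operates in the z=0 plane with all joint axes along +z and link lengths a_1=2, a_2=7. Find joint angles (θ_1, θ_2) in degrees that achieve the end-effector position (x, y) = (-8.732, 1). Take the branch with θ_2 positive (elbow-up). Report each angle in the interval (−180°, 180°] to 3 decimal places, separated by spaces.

149.997 30.004

cos θ_2 = (77.2478−2²−7²)/(2·2·7) = 0.8660; θ_2 = 30.0036° (elbow-up)
β = atan2(1.0000,-8.7320) = 173.4669°; ψ = atan2(3.5004,8.0620) = 23.4698°
θ_1 = β − ψ = 149.9971°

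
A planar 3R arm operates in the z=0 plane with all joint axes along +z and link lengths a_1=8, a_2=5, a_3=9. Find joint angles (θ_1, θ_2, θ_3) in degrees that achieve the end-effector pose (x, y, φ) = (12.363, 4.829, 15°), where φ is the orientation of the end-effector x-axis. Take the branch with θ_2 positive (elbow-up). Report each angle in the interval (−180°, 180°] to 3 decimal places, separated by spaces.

-0.000 150.005 -135.005

wrist centre = target − a_3·(cos φ, sin φ) = (3.6697, 2.4996)
cos θ_2 = (19.7146−8²−5²)/(2·8·5) = -0.8661; θ_2 = 150.0048° (elbow-up)
β = atan2(2.4996,3.6697) = 34.2611°; ψ = atan2(2.4996,3.6697) = 34.2612°
θ_1 = β − ψ = -0.0001°
θ_3 = φ − θ_1 − θ_2 = -135.0047° (wrapped to (-180°,180°])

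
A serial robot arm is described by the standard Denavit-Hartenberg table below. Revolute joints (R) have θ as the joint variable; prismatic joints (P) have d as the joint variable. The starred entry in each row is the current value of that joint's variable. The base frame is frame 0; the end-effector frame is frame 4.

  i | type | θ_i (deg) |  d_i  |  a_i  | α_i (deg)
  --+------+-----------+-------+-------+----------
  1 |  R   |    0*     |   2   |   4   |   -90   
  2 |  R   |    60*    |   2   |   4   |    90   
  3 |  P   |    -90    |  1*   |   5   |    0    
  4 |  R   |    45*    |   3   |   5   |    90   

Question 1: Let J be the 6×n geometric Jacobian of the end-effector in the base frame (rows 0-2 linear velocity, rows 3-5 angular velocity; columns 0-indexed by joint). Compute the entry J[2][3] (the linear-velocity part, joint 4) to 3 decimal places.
axis z_3 = (0.8660,0.0000,0.5000); lever o_n−o_3 = (4.3658,-3.5355,-1.5619)
cross product → J_v[:, 3] = (1.7678,3.5355,-3.0619)
J_ω[:, 3] = z_3
entry J[2][3] = -3.0619

-3.062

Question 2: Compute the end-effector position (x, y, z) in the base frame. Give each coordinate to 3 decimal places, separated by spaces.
after link 1: o_1 = (4.0000, 0.0000, 2.0000)
after link 2: o_2 = (6.0000, 2.0000, -1.4641)
after link 3: o_3 = (6.8660, -3.0000, -0.9641)
after link 4: o_4 = (11.2319, -6.5355, -2.5260)

11.232 -6.536 -2.526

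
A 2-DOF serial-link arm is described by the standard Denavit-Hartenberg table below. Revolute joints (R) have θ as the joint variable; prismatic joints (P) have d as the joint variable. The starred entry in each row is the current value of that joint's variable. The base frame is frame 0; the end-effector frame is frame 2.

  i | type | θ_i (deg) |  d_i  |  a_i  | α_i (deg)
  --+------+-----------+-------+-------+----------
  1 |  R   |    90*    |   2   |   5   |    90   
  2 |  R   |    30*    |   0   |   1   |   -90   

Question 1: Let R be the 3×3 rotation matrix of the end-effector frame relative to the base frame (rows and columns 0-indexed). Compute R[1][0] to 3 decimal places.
0.866

End-effector x-axis (col 0 of R) = (0.0000,0.8660,0.5000)
R[1][0] = 0.8660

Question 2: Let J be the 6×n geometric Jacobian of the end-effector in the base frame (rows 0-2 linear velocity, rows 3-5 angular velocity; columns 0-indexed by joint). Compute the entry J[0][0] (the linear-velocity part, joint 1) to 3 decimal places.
-5.866

axis z_0 = ẑ; lever o_n−o_0 = (0.0000,5.8660,2.5000)
cross product → J_v[:, 0] = (-5.8660,0.0000,0.0000)
J_ω[:, 0] = z_0
entry J[0][0] = -5.8660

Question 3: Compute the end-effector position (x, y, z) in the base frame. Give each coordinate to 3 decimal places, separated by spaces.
0.000 5.866 2.500

after link 1: o_1 = (0.0000, 5.0000, 2.0000)
after link 2: o_2 = (0.0000, 5.8660, 2.5000)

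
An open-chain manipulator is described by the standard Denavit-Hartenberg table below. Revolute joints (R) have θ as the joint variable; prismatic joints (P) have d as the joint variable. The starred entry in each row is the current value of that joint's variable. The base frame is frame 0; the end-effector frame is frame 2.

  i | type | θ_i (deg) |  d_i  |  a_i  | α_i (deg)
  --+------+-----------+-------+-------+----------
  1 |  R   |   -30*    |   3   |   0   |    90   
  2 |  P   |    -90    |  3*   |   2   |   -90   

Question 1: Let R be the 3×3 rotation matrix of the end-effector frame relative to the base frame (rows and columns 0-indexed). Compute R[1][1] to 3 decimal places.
0.866

End-effector y-axis (col 1 of R) = (0.5000,0.8660,-0.0000)
R[1][1] = 0.8660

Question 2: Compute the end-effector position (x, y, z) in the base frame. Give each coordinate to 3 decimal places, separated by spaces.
-1.500 -2.598 1.000

after link 1: o_1 = (0.0000, 0.0000, 3.0000)
after link 2: o_2 = (-1.5000, -2.5981, 1.0000)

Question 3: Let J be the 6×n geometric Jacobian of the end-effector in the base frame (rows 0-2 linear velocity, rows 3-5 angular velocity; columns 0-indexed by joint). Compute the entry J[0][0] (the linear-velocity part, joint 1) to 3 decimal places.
2.598

axis z_0 = ẑ; lever o_n−o_0 = (-1.5000,-2.5981,1.0000)
cross product → J_v[:, 0] = (2.5981,-1.5000,0.0000)
J_ω[:, 0] = z_0
entry J[0][0] = 2.5981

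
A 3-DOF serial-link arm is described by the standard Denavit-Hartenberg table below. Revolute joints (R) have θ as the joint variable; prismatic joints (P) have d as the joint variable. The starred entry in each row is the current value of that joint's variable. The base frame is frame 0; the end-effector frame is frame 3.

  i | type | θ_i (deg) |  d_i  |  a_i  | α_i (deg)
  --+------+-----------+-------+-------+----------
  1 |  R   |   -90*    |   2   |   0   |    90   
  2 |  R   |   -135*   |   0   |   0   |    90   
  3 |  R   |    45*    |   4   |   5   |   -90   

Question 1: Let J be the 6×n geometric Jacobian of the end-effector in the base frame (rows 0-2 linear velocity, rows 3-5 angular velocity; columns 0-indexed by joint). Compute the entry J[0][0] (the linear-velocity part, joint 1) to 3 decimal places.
-5.328

axis z_0 = ẑ; lever o_n−o_0 = (-3.5355,5.3284,2.3284)
cross product → J_v[:, 0] = (-5.3284,-3.5355,0.0000)
J_ω[:, 0] = z_0
entry J[0][0] = -5.3284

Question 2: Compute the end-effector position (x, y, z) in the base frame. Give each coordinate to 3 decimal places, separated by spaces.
after link 1: o_1 = (0.0000, 0.0000, 2.0000)
after link 2: o_2 = (0.0000, 0.0000, 2.0000)
after link 3: o_3 = (-3.5355, 5.3284, 2.3284)

-3.536 5.328 2.328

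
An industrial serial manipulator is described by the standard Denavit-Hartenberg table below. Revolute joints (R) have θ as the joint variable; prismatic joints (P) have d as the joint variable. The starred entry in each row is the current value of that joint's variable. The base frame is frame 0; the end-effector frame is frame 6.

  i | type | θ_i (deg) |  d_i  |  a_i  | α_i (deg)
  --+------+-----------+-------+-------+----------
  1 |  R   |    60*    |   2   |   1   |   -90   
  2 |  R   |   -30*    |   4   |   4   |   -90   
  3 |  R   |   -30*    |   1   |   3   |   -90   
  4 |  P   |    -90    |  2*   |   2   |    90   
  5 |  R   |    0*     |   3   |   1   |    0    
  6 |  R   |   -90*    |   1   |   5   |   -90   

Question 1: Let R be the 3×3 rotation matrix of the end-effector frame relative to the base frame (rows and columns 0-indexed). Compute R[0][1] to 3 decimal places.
-0.058

End-effector y-axis (col 1 of R) = (-0.0580,0.8995,0.4330)
R[0][1] = -0.0580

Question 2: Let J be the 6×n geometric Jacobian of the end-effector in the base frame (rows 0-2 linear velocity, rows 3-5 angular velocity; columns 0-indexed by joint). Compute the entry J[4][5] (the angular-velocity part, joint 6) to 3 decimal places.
axis z_5 = (0.0580,-0.8995,-0.4330); lever o_n−o_5 = (-4.7745,-0.6095,-1.6830)
cross product → J_v[:, 5] = (1.2500,2.1651,-4.3301)
J_ω[:, 5] = z_5
entry J[4][5] = -0.8995

-0.900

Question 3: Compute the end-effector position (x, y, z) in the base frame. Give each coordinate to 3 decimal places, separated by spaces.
-3.074 6.873 -0.647

after link 1: o_1 = (0.5000, 0.8660, 2.0000)
after link 2: o_2 = (-1.2321, 5.8660, 4.0000)
after link 3: o_3 = (-1.1561, 8.9976, 4.4330)
after link 4: o_4 = (1.2769, 9.7476, 3.2010)
after link 5: o_5 = (1.7010, 7.4821, 1.0359)
after link 6: o_6 = (-3.0736, 6.8726, -0.6471)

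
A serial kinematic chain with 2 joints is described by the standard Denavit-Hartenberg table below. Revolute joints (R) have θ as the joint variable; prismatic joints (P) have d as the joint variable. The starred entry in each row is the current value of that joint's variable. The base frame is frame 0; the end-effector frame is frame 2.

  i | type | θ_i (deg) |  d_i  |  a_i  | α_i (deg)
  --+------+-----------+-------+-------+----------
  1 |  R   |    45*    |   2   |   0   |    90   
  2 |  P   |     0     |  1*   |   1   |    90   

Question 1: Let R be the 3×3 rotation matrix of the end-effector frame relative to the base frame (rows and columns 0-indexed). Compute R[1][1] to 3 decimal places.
End-effector y-axis (col 1 of R) = (0.7071,-0.7071,0.0000)
R[1][1] = -0.7071

-0.707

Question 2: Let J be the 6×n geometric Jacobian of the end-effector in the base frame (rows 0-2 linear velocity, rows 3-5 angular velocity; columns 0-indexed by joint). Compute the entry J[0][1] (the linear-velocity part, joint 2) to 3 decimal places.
0.707

prismatic axis z_1 = (0.7071,-0.7071,0.0000)
J_v[:, 1] = z_1; J_ω[:, 1] = (0,0,0)
entry J[0][1] = 0.7071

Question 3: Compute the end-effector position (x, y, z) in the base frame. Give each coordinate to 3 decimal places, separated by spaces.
after link 1: o_1 = (0.0000, 0.0000, 2.0000)
after link 2: o_2 = (1.4142, -0.0000, 2.0000)

1.414 -0.000 2.000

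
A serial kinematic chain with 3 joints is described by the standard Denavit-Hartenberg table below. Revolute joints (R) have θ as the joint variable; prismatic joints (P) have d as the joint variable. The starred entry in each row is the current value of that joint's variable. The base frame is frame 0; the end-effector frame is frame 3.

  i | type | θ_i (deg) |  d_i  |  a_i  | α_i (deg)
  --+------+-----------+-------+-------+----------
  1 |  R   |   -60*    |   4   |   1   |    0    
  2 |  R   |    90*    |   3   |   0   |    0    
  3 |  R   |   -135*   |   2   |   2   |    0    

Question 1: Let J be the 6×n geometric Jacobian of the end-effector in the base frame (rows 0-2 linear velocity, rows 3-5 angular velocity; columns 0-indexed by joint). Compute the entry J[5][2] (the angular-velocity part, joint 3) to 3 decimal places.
axis z_2 = (0.0000,0.0000,1.0000); lever o_n−o_2 = (-0.5176,-1.9319,2.0000)
cross product → J_v[:, 2] = (1.9319,-0.5176,0.0000)
J_ω[:, 2] = z_2
entry J[5][2] = 1.0000

1.000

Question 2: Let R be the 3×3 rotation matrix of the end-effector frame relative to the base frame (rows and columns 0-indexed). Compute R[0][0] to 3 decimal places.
End-effector x-axis (col 0 of R) = (-0.2588,-0.9659,0.0000)
R[0][0] = -0.2588

-0.259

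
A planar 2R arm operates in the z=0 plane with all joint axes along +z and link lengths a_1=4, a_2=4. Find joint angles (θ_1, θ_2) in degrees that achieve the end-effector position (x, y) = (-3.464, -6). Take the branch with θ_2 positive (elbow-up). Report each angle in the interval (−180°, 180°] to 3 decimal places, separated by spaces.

-150.000 60.001

cos θ_2 = (47.9993−4²−4²)/(2·4·4) = 0.5000; θ_2 = 60.0015° (elbow-up)
β = atan2(-6.0000,-3.4640) = -119.9993°; ψ = atan2(3.4642,5.9999) = 30.0007°
θ_1 = β − ψ = -150.0000°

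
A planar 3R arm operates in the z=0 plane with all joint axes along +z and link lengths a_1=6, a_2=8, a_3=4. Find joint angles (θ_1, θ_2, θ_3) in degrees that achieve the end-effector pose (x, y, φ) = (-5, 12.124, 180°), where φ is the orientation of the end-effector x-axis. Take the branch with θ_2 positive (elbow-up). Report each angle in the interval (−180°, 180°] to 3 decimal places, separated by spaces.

59.997 60.006 59.997

wrist centre = target − a_3·(cos φ, sin φ) = (-1.0000, 12.1240)
cos θ_2 = (147.9914−6²−8²)/(2·6·8) = 0.4999; θ_2 = 60.0059° (elbow-up)
β = atan2(12.1240,-1.0000) = 94.7151°; ψ = atan2(6.9286,9.9993) = 34.7185°
θ_1 = β − ψ = 59.9966°
θ_3 = φ − θ_1 − θ_2 = 59.9975° (wrapped to (-180°,180°])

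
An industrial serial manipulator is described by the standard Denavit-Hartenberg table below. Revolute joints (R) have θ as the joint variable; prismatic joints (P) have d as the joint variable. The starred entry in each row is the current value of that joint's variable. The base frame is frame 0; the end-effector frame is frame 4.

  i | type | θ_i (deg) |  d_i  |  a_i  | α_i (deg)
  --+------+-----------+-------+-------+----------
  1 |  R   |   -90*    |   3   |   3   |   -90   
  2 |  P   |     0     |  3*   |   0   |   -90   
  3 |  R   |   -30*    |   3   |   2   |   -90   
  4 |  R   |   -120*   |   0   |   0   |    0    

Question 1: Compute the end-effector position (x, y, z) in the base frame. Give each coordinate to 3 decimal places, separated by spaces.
after link 1: o_1 = (0.0000, -3.0000, 3.0000)
after link 2: o_2 = (3.0000, -3.0000, 3.0000)
after link 3: o_3 = (4.0000, -4.7321, 0.0000)
after link 4: o_4 = (4.0000, -4.7321, 0.0000)

4.000 -4.732 0.000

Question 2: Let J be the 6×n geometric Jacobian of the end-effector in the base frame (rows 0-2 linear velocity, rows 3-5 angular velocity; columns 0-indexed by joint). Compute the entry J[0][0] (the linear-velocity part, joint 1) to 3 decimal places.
axis z_0 = ẑ; lever o_n−o_0 = (4.0000,-4.7321,0.0000)
cross product → J_v[:, 0] = (4.7321,4.0000,-0.0000)
J_ω[:, 0] = z_0
entry J[0][0] = 4.7321

4.732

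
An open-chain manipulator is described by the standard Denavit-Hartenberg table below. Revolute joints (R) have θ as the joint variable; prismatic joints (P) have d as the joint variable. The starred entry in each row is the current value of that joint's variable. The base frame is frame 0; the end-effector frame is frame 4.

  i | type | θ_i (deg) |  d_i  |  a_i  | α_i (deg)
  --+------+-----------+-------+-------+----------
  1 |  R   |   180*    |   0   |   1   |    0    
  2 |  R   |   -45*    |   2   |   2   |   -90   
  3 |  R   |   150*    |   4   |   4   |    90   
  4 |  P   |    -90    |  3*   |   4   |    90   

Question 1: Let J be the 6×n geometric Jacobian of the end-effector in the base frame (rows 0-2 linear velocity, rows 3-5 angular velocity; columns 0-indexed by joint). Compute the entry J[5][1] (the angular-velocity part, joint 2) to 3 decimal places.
1.000

axis z_1 = (0.0000,0.0000,1.0000); lever o_n−o_1 = (-0.0254,0.0254,-2.5981)
cross product → J_v[:, 1] = (-0.0254,-0.0254,0.0000)
J_ω[:, 1] = z_1
entry J[5][1] = 1.0000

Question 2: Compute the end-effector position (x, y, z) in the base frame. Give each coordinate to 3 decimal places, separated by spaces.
after link 1: o_1 = (-1.0000, 0.0000, 0.0000)
after link 2: o_2 = (-2.4142, 1.4142, 2.0000)
after link 3: o_3 = (-2.7932, -3.8637, 0.0000)
after link 4: o_4 = (-1.0254, 0.0254, -2.5981)

-1.025 0.025 -2.598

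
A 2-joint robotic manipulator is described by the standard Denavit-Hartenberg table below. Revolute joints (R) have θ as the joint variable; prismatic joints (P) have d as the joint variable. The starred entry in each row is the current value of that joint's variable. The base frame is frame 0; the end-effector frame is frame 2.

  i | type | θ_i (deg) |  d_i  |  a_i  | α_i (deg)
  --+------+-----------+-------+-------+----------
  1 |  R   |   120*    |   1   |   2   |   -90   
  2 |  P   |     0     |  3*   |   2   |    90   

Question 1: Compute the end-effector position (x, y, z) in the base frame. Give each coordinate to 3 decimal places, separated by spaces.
-4.598 1.964 1.000

after link 1: o_1 = (-1.0000, 1.7321, 1.0000)
after link 2: o_2 = (-4.5981, 1.9641, 1.0000)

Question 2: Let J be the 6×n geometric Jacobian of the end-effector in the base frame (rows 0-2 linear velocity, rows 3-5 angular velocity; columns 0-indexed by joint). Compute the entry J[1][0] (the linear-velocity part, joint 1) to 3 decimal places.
axis z_0 = ẑ; lever o_n−o_0 = (-4.5981,1.9641,1.0000)
cross product → J_v[:, 0] = (-1.9641,-4.5981,0.0000)
J_ω[:, 0] = z_0
entry J[1][0] = -4.5981

-4.598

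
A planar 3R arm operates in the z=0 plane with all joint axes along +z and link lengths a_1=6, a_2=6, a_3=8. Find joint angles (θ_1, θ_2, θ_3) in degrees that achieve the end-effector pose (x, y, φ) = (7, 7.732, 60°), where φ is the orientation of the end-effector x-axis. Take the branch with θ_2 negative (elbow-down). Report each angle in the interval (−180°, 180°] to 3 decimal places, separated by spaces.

wrist centre = target − a_3·(cos φ, sin φ) = (3.0000, 0.8038)
cos θ_2 = (9.6461−6²−6²)/(2·6·6) = -0.8660; θ_2 = -150.0001° (elbow-down)
β = atan2(0.8038,3.0000) = 14.9991°; ψ = atan2(-3.0000,0.8038) = -75.0001°
θ_1 = β − ψ = 89.9992°
θ_3 = φ − θ_1 − θ_2 = 120.0010° (wrapped to (-180°,180°])

89.999 -150.000 120.001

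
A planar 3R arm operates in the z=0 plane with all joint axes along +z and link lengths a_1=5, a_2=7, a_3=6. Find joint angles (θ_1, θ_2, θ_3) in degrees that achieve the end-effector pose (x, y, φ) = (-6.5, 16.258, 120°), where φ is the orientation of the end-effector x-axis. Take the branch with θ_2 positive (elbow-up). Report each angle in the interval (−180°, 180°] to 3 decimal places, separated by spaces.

wrist centre = target − a_3·(cos φ, sin φ) = (-3.5000, 11.0618)
cos θ_2 = (134.6145−5²−7²)/(2·5·7) = 0.8659; θ_2 = 30.0120° (elbow-up)
β = atan2(11.0618,-3.5000) = 107.5575°; ψ = atan2(3.5013,11.0614) = 17.5641°
θ_1 = β − ψ = 89.9934°
θ_3 = φ − θ_1 − θ_2 = -0.0054° (wrapped to (-180°,180°])

89.993 30.012 -0.005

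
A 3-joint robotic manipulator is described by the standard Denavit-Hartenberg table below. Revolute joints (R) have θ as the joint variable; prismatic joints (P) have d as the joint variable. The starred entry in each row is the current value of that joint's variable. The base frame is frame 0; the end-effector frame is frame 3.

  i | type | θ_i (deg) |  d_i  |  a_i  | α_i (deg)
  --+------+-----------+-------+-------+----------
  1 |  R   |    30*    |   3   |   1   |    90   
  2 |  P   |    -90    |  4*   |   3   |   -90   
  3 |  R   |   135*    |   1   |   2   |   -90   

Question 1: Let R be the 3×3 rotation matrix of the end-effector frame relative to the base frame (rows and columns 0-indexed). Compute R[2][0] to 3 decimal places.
End-effector x-axis (col 0 of R) = (-0.3536,0.6124,0.7071)
R[2][0] = 0.7071

0.707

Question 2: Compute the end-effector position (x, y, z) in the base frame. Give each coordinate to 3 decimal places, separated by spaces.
after link 1: o_1 = (0.8660, 0.5000, 3.0000)
after link 2: o_2 = (2.8660, -2.9641, 0.0000)
after link 3: o_3 = (3.0249, -1.2394, 1.4142)

3.025 -1.239 1.414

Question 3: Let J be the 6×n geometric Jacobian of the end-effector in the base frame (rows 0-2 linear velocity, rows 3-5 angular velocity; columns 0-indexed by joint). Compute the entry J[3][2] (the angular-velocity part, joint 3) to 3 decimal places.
axis z_2 = (0.8660,0.5000,0.0000); lever o_n−o_2 = (0.1589,1.7247,1.4142)
cross product → J_v[:, 2] = (0.7071,-1.2247,1.4142)
J_ω[:, 2] = z_2
entry J[3][2] = 0.8660

0.866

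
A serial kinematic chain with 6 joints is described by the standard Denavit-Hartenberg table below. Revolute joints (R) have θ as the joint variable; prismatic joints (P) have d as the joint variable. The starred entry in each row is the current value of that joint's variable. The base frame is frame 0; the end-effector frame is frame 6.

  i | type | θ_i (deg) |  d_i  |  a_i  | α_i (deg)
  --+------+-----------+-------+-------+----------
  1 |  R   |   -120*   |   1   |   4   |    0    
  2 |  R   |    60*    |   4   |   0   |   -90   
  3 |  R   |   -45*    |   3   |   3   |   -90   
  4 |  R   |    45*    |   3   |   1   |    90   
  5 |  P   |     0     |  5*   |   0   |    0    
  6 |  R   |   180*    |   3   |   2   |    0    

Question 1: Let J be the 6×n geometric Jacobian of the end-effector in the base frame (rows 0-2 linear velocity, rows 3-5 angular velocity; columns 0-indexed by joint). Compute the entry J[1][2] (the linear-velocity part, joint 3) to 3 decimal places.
axis z_2 = (0.8660,0.5000,0.0000); lever o_n−o_2 = (11.9807,-2.0233,3.5000)
cross product → J_v[:, 2] = (1.7500,-3.0311,-7.7426)
J_ω[:, 2] = z_2
entry J[1][2] = -3.0311

-3.031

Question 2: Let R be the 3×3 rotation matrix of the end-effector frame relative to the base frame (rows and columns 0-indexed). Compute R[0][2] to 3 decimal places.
0.862

End-effector z-axis (col 2 of R) = (0.8624,-0.0795,0.5000)
R[0][2] = 0.8624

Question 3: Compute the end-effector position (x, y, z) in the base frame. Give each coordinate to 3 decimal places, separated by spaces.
after link 1: o_1 = (-2.0000, -3.4641, 1.0000)
after link 2: o_2 = (-2.0000, -3.4641, 5.0000)
after link 3: o_3 = (1.6587, -3.8012, 7.1213)
after link 4: o_4 = (2.3570, -6.4249, 5.5000)
after link 5: o_5 = (6.6689, -6.8222, 8.0000)
after link 6: o_6 = (9.9807, -5.4874, 8.5000)

9.981 -5.487 8.500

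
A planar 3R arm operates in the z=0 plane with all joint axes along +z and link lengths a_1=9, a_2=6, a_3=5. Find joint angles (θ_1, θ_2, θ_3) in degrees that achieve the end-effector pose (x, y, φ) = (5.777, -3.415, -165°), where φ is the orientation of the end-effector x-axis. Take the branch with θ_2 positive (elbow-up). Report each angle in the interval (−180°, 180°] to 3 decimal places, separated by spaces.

wrist centre = target − a_3·(cos φ, sin φ) = (10.6066, -2.1209)
cos θ_2 = (116.9988−9²−6²)/(2·9·6) = -0.0000; θ_2 = 90.0006° (elbow-up)
β = atan2(-2.1209,10.6066) = -11.3077°; ψ = atan2(6.0000,8.9999) = 33.6903°
θ_1 = β − ψ = -44.9980°
θ_3 = φ − θ_1 − θ_2 = 149.9974° (wrapped to (-180°,180°])

-44.998 90.001 149.997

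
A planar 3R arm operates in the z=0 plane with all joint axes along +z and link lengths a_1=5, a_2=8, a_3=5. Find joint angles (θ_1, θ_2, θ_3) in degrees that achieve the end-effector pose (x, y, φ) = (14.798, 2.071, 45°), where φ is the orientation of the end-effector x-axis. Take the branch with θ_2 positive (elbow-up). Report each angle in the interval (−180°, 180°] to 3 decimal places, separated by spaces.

-45.005 60.010 29.995

wrist centre = target − a_3·(cos φ, sin φ) = (11.2625, -1.4645)
cos θ_2 = (128.9880−5²−8²)/(2·5·8) = 0.4999; θ_2 = 60.0099° (elbow-up)
β = atan2(-1.4645,11.2625) = -7.4090°; ψ = atan2(6.9289,8.9988) = 37.5956°
θ_1 = β − ψ = -45.0045°
θ_3 = φ − θ_1 − θ_2 = 29.9946° (wrapped to (-180°,180°])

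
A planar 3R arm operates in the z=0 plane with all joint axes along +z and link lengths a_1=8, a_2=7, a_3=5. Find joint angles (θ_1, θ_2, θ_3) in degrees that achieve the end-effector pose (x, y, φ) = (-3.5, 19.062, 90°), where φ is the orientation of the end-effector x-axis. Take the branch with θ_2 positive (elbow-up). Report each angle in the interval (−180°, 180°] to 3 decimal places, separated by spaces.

89.998 30.005 -30.003

wrist centre = target − a_3·(cos φ, sin φ) = (-3.5000, 14.0620)
cos θ_2 = (209.9898−8²−7²)/(2·8·7) = 0.8660; θ_2 = 30.0051° (elbow-up)
β = atan2(14.0620,-3.5000) = 103.9768°; ψ = atan2(3.5005,14.0619) = 13.9790°
θ_1 = β − ψ = 89.9978°
θ_3 = φ − θ_1 − θ_2 = -30.0029° (wrapped to (-180°,180°])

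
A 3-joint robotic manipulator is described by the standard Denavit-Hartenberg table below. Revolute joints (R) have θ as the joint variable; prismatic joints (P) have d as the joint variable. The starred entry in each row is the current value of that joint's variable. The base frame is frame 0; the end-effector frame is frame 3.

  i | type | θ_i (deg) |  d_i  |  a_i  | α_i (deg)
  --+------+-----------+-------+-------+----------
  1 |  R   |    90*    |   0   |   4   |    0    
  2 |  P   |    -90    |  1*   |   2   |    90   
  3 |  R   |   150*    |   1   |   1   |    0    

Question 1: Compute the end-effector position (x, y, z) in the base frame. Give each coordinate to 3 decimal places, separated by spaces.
after link 1: o_1 = (0.0000, 4.0000, 0.0000)
after link 2: o_2 = (2.0000, 4.0000, 1.0000)
after link 3: o_3 = (1.1340, 3.0000, 1.5000)

1.134 3.000 1.500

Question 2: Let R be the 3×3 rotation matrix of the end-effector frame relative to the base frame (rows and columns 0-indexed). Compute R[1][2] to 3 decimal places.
End-effector z-axis (col 2 of R) = (0.0000,-1.0000,0.0000)
R[1][2] = -1.0000

-1.000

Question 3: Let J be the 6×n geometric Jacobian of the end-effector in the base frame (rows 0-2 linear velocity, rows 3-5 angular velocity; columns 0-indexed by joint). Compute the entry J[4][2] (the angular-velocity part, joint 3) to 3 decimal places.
axis z_2 = (0.0000,-1.0000,0.0000); lever o_n−o_2 = (-0.8660,-1.0000,0.5000)
cross product → J_v[:, 2] = (-0.5000,-0.0000,-0.8660)
J_ω[:, 2] = z_2
entry J[4][2] = -1.0000

-1.000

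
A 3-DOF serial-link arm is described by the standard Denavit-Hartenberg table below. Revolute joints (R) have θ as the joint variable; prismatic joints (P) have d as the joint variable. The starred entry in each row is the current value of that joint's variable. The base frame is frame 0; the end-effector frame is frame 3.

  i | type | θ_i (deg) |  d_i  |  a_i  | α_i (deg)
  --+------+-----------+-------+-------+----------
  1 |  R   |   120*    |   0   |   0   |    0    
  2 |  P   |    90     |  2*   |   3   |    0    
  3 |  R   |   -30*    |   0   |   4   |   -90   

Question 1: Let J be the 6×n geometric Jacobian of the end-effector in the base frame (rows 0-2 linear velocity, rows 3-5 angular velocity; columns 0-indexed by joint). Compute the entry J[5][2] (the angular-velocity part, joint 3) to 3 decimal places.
axis z_2 = (0.0000,0.0000,1.0000); lever o_n−o_2 = (-4.0000,0.0000,0.0000)
cross product → J_v[:, 2] = (-0.0000,-4.0000,0.0000)
J_ω[:, 2] = z_2
entry J[5][2] = 1.0000

1.000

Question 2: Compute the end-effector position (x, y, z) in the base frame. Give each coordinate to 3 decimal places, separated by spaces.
after link 1: o_1 = (0.0000, 0.0000, 0.0000)
after link 2: o_2 = (-2.5981, -1.5000, 2.0000)
after link 3: o_3 = (-6.5981, -1.5000, 2.0000)

-6.598 -1.500 2.000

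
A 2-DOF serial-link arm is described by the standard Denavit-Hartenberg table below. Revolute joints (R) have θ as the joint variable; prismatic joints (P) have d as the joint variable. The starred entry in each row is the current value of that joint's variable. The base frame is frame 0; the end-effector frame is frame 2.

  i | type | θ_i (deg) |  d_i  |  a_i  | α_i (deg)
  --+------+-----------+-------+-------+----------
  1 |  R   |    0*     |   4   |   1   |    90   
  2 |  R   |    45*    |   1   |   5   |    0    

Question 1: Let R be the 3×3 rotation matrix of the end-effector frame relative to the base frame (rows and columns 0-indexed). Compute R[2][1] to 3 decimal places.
0.707

End-effector y-axis (col 1 of R) = (-0.7071,0.0000,0.7071)
R[2][1] = 0.7071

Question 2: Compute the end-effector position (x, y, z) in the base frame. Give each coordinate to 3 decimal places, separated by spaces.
after link 1: o_1 = (1.0000, 0.0000, 4.0000)
after link 2: o_2 = (4.5355, -1.0000, 7.5355)

4.536 -1.000 7.536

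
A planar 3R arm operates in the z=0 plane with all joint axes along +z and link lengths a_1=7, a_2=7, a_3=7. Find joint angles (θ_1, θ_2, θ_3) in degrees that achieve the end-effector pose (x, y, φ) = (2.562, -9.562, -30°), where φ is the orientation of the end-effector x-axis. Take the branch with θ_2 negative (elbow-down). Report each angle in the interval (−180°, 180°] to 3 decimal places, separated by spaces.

-60.002 -120.001 150.002

wrist centre = target − a_3·(cos φ, sin φ) = (-3.5002, -6.0620)
cos θ_2 = (48.9991−7²−7²)/(2·7·7) = -0.5000; θ_2 = -120.0006° (elbow-down)
β = atan2(-6.0620,-3.5002) = -120.0020°; ψ = atan2(-6.0621,3.4999) = -60.0003°
θ_1 = β − ψ = -60.0017°
θ_3 = φ − θ_1 − θ_2 = 150.0023° (wrapped to (-180°,180°])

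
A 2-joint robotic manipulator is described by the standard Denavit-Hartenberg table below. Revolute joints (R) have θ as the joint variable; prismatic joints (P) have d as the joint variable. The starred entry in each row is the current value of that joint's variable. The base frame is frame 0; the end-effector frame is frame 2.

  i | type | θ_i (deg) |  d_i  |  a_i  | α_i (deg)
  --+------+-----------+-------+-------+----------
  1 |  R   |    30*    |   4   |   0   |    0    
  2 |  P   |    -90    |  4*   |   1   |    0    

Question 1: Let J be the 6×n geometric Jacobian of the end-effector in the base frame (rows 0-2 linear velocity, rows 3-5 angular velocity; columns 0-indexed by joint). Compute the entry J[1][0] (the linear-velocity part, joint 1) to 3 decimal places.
0.500

axis z_0 = ẑ; lever o_n−o_0 = (0.5000,-0.8660,8.0000)
cross product → J_v[:, 0] = (0.8660,0.5000,-0.0000)
J_ω[:, 0] = z_0
entry J[1][0] = 0.5000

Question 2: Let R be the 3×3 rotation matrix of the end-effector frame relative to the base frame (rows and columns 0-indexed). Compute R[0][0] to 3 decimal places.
End-effector x-axis (col 0 of R) = (0.5000,-0.8660,0.0000)
R[0][0] = 0.5000

0.500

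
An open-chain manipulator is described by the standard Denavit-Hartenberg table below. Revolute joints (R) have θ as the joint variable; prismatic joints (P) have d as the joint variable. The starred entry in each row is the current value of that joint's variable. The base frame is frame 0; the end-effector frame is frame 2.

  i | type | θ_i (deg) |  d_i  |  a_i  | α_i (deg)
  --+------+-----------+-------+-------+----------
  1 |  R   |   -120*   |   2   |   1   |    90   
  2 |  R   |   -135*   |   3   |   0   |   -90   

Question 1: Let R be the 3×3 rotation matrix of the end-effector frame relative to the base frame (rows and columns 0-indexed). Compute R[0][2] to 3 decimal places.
End-effector z-axis (col 2 of R) = (-0.3536,-0.6124,-0.7071)
R[0][2] = -0.3536

-0.354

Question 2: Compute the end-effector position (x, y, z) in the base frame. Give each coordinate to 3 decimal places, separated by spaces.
-3.098 0.634 2.000

after link 1: o_1 = (-0.5000, -0.8660, 2.0000)
after link 2: o_2 = (-3.0981, 0.6340, 2.0000)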